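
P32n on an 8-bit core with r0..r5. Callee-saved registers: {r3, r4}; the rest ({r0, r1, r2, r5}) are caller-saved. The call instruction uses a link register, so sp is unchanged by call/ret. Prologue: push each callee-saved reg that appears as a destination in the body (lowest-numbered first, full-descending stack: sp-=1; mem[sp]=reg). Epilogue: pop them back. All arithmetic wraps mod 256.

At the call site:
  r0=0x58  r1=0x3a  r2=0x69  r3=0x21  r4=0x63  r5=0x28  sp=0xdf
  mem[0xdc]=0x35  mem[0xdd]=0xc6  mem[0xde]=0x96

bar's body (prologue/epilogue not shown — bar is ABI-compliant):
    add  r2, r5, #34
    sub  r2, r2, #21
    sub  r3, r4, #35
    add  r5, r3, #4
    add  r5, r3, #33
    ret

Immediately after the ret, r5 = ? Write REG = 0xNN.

prologue: push r3 -> mem[0xde]=0x21, sp=0xde
body[0] add  r2, r5, #34 -> r2=0x4a
body[1] sub  r2, r2, #21 -> r2=0x35
body[2] sub  r3, r4, #35 -> r3=0x40
body[3] add  r5, r3, #4 -> r5=0x44
body[4] add  r5, r3, #33 -> r5=0x61
epilogue: pop r3=0x21, sp=0xdf
r5 is caller-saved -> body value

REG = 0x61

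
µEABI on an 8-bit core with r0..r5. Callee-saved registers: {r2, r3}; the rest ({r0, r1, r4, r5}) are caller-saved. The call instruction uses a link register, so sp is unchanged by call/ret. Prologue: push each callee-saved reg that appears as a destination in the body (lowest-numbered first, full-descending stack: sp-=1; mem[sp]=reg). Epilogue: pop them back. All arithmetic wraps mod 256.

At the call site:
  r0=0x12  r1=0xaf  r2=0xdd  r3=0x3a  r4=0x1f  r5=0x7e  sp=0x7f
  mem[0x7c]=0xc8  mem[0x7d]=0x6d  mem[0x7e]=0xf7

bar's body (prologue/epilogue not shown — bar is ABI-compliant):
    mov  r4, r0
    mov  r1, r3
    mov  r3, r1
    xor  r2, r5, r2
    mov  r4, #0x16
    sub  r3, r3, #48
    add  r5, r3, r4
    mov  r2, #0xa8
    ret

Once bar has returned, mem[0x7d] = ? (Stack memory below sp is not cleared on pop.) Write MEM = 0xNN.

prologue: push r2 → mem[0x7e]=0xdd, sp=0x7e
prologue: push r3 → mem[0x7d]=0x3a, sp=0x7d
body[0] mov  r4, r0 → r4=0x12
body[1] mov  r1, r3 → r1=0x3a
body[2] mov  r3, r1 → r3=0x3a
body[3] xor  r2, r5, r2 → r2=0xa3
body[4] mov  r4, #0x16 → r4=0x16
body[5] sub  r3, r3, #48 → r3=0x0a
body[6] add  r5, r3, r4 → r5=0x20
body[7] mov  r2, #0xa8 → r2=0xa8
epilogue: pop r3=0x3a, sp=0x7e
epilogue: pop r2=0xdd, sp=0x7f
prologue pushed ['r2', 'r3'] at ['0x7e', '0x7d']

MEM = 0x3a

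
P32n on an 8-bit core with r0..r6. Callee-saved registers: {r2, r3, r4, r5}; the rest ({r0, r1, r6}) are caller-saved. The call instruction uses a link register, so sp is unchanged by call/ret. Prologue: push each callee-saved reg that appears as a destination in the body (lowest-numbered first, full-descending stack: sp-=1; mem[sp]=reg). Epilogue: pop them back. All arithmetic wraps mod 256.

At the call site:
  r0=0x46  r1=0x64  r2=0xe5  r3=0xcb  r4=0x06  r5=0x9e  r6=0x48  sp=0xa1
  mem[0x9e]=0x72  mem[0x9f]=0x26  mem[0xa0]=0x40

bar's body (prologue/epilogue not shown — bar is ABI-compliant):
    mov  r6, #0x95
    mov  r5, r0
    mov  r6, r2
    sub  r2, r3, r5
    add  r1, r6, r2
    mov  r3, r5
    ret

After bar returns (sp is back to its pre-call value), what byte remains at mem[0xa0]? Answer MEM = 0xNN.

prologue: push r2 → mem[0xa0]=0xe5, sp=0xa0
prologue: push r3 → mem[0x9f]=0xcb, sp=0x9f
prologue: push r5 → mem[0x9e]=0x9e, sp=0x9e
body[0] mov  r6, #0x95 → r6=0x95
body[1] mov  r5, r0 → r5=0x46
body[2] mov  r6, r2 → r6=0xe5
body[3] sub  r2, r3, r5 → r2=0x85
body[4] add  r1, r6, r2 → r1=0x6a
body[5] mov  r3, r5 → r3=0x46
epilogue: pop r5=0x9e, sp=0x9f
epilogue: pop r3=0xcb, sp=0xa0
epilogue: pop r2=0xe5, sp=0xa1
prologue pushed ['r2', 'r3', 'r5'] at ['0xa0', '0x9f', '0x9e']

MEM = 0xe5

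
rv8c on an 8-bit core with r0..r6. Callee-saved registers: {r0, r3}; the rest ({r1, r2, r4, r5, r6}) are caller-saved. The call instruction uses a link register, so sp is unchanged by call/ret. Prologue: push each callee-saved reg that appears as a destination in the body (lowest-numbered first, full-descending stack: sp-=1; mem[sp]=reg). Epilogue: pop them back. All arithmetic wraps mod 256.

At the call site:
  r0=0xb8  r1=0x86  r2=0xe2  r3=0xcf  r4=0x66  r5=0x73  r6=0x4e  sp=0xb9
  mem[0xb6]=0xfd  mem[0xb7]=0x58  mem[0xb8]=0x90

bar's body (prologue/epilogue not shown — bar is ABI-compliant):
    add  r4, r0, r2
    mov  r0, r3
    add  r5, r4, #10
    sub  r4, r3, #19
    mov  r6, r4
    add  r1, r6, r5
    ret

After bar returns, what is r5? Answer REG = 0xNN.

prologue: push r0 → mem[0xb8]=0xb8, sp=0xb8
body[0] add  r4, r0, r2 → r4=0x9a
body[1] mov  r0, r3 → r0=0xcf
body[2] add  r5, r4, #10 → r5=0xa4
body[3] sub  r4, r3, #19 → r4=0xbc
body[4] mov  r6, r4 → r6=0xbc
body[5] add  r1, r6, r5 → r1=0x60
epilogue: pop r0=0xb8, sp=0xb9
r5 is caller-saved → body value

REG = 0xa4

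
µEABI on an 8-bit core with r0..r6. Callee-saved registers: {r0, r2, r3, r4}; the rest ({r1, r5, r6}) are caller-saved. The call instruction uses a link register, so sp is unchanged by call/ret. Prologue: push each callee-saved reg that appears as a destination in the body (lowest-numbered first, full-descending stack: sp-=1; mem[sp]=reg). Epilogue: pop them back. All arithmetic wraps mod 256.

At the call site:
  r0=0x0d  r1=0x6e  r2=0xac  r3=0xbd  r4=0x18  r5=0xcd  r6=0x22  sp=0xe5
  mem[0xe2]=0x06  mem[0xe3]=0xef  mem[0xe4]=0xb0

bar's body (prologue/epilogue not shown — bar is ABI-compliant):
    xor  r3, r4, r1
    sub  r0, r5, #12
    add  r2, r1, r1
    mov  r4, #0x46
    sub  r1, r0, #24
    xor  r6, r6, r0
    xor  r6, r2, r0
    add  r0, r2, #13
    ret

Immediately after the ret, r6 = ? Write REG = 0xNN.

REG = 0x1d

prologue: push r0 → mem[0xe4]=0x0d, sp=0xe4
prologue: push r2 → mem[0xe3]=0xac, sp=0xe3
prologue: push r3 → mem[0xe2]=0xbd, sp=0xe2
prologue: push r4 → mem[0xe1]=0x18, sp=0xe1
body[0] xor  r3, r4, r1 → r3=0x76
body[1] sub  r0, r5, #12 → r0=0xc1
body[2] add  r2, r1, r1 → r2=0xdc
body[3] mov  r4, #0x46 → r4=0x46
body[4] sub  r1, r0, #24 → r1=0xa9
body[5] xor  r6, r6, r0 → r6=0xe3
body[6] xor  r6, r2, r0 → r6=0x1d
body[7] add  r0, r2, #13 → r0=0xe9
epilogue: pop r4=0x18, sp=0xe2
epilogue: pop r3=0xbd, sp=0xe3
epilogue: pop r2=0xac, sp=0xe4
epilogue: pop r0=0x0d, sp=0xe5
r6 is caller-saved → body value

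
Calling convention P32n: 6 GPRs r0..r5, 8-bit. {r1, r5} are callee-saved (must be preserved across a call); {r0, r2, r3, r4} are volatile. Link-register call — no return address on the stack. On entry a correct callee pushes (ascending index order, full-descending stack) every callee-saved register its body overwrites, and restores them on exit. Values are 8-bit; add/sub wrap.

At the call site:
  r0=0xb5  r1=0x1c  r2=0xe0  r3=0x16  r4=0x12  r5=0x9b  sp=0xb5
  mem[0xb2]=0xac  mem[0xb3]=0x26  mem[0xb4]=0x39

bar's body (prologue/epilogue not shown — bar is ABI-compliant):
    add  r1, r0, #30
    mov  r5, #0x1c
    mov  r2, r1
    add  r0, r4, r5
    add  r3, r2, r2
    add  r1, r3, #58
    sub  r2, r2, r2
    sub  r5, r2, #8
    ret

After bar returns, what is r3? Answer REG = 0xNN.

prologue: push r1 → mem[0xb4]=0x1c, sp=0xb4
prologue: push r5 → mem[0xb3]=0x9b, sp=0xb3
body[0] add  r1, r0, #30 → r1=0xd3
body[1] mov  r5, #0x1c → r5=0x1c
body[2] mov  r2, r1 → r2=0xd3
body[3] add  r0, r4, r5 → r0=0x2e
body[4] add  r3, r2, r2 → r3=0xa6
body[5] add  r1, r3, #58 → r1=0xe0
body[6] sub  r2, r2, r2 → r2=0x00
body[7] sub  r5, r2, #8 → r5=0xf8
epilogue: pop r5=0x9b, sp=0xb4
epilogue: pop r1=0x1c, sp=0xb5
r3 is caller-saved → body value

REG = 0xa6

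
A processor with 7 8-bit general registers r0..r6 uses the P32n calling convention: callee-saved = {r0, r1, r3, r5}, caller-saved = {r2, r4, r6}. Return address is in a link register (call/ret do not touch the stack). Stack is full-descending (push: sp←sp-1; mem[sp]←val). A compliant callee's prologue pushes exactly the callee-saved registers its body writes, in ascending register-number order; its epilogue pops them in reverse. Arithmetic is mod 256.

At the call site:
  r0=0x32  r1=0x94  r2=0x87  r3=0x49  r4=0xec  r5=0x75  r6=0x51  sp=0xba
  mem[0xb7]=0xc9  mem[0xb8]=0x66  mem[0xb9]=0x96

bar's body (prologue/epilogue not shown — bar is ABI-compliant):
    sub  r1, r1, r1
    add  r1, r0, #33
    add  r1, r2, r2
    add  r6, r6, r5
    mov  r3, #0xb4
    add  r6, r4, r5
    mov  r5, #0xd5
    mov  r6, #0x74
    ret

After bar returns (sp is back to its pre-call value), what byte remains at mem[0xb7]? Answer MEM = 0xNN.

MEM = 0x75

prologue: push r1 → mem[0xb9]=0x94, sp=0xb9
prologue: push r3 → mem[0xb8]=0x49, sp=0xb8
prologue: push r5 → mem[0xb7]=0x75, sp=0xb7
body[0] sub  r1, r1, r1 → r1=0x00
body[1] add  r1, r0, #33 → r1=0x53
body[2] add  r1, r2, r2 → r1=0x0e
body[3] add  r6, r6, r5 → r6=0xc6
body[4] mov  r3, #0xb4 → r3=0xb4
body[5] add  r6, r4, r5 → r6=0x61
body[6] mov  r5, #0xd5 → r5=0xd5
body[7] mov  r6, #0x74 → r6=0x74
epilogue: pop r5=0x75, sp=0xb8
epilogue: pop r3=0x49, sp=0xb9
epilogue: pop r1=0x94, sp=0xba
prologue pushed ['r1', 'r3', 'r5'] at ['0xb9', '0xb8', '0xb7']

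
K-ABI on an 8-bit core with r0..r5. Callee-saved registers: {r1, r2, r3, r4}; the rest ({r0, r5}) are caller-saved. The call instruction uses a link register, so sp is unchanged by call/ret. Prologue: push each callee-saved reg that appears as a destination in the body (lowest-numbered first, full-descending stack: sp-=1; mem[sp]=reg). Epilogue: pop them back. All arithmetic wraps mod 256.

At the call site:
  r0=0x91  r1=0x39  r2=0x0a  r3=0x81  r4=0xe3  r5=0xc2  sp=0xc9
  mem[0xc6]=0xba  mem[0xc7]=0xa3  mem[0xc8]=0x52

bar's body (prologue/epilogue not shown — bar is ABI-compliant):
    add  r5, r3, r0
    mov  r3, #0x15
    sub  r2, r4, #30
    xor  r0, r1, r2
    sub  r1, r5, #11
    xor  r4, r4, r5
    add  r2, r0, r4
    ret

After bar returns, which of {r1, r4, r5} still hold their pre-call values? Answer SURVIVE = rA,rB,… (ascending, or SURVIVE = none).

prologue: push r1 → mem[0xc8]=0x39, sp=0xc8
prologue: push r2 → mem[0xc7]=0x0a, sp=0xc7
prologue: push r3 → mem[0xc6]=0x81, sp=0xc6
prologue: push r4 → mem[0xc5]=0xe3, sp=0xc5
body[0] add  r5, r3, r0 → r5=0x12
body[1] mov  r3, #0x15 → r3=0x15
body[2] sub  r2, r4, #30 → r2=0xc5
body[3] xor  r0, r1, r2 → r0=0xfc
body[4] sub  r1, r5, #11 → r1=0x07
body[5] xor  r4, r4, r5 → r4=0xf1
body[6] add  r2, r0, r4 → r2=0xed
epilogue: pop r4=0xe3, sp=0xc6
epilogue: pop r3=0x81, sp=0xc7
epilogue: pop r2=0x0a, sp=0xc8
epilogue: pop r1=0x39, sp=0xc9
r1: callee-saved, written=True
r4: callee-saved, written=True
r5: caller-saved, written=True

SURVIVE = r1,r4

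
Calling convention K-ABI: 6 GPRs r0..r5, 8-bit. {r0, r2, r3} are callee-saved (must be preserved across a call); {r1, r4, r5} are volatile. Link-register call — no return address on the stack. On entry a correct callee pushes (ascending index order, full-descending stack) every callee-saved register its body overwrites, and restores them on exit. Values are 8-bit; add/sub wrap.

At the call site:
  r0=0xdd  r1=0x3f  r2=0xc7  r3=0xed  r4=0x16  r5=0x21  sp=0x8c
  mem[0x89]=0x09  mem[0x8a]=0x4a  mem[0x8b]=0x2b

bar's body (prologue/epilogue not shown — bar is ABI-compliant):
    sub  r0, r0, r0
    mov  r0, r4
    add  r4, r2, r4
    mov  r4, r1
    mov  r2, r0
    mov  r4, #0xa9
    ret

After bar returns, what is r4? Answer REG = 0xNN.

prologue: push r0 → mem[0x8b]=0xdd, sp=0x8b
prologue: push r2 → mem[0x8a]=0xc7, sp=0x8a
body[0] sub  r0, r0, r0 → r0=0x00
body[1] mov  r0, r4 → r0=0x16
body[2] add  r4, r2, r4 → r4=0xdd
body[3] mov  r4, r1 → r4=0x3f
body[4] mov  r2, r0 → r2=0x16
body[5] mov  r4, #0xa9 → r4=0xa9
epilogue: pop r2=0xc7, sp=0x8b
epilogue: pop r0=0xdd, sp=0x8c
r4 is caller-saved → body value

REG = 0xa9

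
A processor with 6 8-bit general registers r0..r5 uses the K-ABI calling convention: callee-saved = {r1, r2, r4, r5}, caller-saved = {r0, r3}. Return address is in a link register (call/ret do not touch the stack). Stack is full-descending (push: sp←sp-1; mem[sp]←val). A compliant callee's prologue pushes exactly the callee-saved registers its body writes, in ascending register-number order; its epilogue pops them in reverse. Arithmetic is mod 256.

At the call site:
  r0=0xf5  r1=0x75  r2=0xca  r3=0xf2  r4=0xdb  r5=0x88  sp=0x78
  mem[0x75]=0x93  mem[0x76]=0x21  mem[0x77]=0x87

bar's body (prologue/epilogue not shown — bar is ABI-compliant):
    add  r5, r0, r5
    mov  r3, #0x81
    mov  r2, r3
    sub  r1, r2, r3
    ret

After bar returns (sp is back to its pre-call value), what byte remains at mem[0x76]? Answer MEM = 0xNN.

prologue: push r1 -> mem[0x77]=0x75, sp=0x77
prologue: push r2 -> mem[0x76]=0xca, sp=0x76
prologue: push r5 -> mem[0x75]=0x88, sp=0x75
body[0] add  r5, r0, r5 -> r5=0x7d
body[1] mov  r3, #0x81 -> r3=0x81
body[2] mov  r2, r3 -> r2=0x81
body[3] sub  r1, r2, r3 -> r1=0x00
epilogue: pop r5=0x88, sp=0x76
epilogue: pop r2=0xca, sp=0x77
epilogue: pop r1=0x75, sp=0x78
prologue pushed ['r1', 'r2', 'r5'] at ['0x77', '0x76', '0x75']

MEM = 0xca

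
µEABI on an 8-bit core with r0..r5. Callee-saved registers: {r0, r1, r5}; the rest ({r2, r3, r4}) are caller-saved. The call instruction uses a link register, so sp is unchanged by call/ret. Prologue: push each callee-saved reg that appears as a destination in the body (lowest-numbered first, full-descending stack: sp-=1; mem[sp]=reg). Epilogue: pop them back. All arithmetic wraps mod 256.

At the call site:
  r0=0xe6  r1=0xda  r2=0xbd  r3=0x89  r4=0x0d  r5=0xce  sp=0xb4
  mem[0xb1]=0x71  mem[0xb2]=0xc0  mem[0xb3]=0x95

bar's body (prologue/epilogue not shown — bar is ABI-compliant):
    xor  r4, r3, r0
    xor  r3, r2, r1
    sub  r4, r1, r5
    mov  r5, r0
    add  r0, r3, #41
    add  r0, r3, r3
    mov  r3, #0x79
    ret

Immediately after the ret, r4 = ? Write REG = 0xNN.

prologue: push r0 → mem[0xb3]=0xe6, sp=0xb3
prologue: push r5 → mem[0xb2]=0xce, sp=0xb2
body[0] xor  r4, r3, r0 → r4=0x6f
body[1] xor  r3, r2, r1 → r3=0x67
body[2] sub  r4, r1, r5 → r4=0x0c
body[3] mov  r5, r0 → r5=0xe6
body[4] add  r0, r3, #41 → r0=0x90
body[5] add  r0, r3, r3 → r0=0xce
body[6] mov  r3, #0x79 → r3=0x79
epilogue: pop r5=0xce, sp=0xb3
epilogue: pop r0=0xe6, sp=0xb4
r4 is caller-saved → body value

REG = 0x0c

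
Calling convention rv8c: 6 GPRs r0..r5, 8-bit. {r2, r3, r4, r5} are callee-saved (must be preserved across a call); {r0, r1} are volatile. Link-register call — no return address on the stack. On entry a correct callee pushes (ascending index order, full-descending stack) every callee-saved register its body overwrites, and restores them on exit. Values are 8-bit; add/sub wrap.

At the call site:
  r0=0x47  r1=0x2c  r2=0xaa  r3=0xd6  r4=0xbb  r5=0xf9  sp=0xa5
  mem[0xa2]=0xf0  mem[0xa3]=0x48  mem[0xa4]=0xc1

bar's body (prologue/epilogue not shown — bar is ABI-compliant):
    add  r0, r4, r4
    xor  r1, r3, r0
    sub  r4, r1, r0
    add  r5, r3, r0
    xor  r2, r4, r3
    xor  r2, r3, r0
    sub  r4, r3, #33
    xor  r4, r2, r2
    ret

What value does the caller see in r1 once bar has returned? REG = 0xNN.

REG = 0xa0

prologue: push r2 → mem[0xa4]=0xaa, sp=0xa4
prologue: push r4 → mem[0xa3]=0xbb, sp=0xa3
prologue: push r5 → mem[0xa2]=0xf9, sp=0xa2
body[0] add  r0, r4, r4 → r0=0x76
body[1] xor  r1, r3, r0 → r1=0xa0
body[2] sub  r4, r1, r0 → r4=0x2a
body[3] add  r5, r3, r0 → r5=0x4c
body[4] xor  r2, r4, r3 → r2=0xfc
body[5] xor  r2, r3, r0 → r2=0xa0
body[6] sub  r4, r3, #33 → r4=0xb5
body[7] xor  r4, r2, r2 → r4=0x00
epilogue: pop r5=0xf9, sp=0xa3
epilogue: pop r4=0xbb, sp=0xa4
epilogue: pop r2=0xaa, sp=0xa5
r1 is caller-saved → body value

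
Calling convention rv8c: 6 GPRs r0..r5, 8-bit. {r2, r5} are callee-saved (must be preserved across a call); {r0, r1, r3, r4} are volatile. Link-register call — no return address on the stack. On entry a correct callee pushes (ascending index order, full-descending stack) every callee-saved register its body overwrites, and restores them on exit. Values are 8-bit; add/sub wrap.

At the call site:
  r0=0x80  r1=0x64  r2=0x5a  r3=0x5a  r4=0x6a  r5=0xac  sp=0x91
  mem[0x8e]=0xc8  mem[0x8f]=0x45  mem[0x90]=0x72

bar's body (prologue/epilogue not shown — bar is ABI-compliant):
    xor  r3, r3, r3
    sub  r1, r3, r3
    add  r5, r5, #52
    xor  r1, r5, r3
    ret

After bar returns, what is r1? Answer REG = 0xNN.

prologue: push r5 -> mem[0x90]=0xac, sp=0x90
body[0] xor  r3, r3, r3 -> r3=0x00
body[1] sub  r1, r3, r3 -> r1=0x00
body[2] add  r5, r5, #52 -> r5=0xe0
body[3] xor  r1, r5, r3 -> r1=0xe0
epilogue: pop r5=0xac, sp=0x91
r1 is caller-saved -> body value

REG = 0xe0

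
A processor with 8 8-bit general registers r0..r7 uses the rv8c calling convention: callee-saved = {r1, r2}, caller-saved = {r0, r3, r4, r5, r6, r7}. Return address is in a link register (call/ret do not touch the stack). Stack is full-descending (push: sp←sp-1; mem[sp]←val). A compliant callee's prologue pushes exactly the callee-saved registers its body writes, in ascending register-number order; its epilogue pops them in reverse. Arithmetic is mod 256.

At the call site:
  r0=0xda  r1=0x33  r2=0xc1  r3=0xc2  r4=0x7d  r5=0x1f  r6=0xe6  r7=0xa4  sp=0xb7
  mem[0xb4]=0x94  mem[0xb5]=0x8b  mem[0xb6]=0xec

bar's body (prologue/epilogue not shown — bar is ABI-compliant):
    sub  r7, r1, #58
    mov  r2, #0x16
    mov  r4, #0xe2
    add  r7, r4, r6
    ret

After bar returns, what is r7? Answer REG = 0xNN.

prologue: push r2 -> mem[0xb6]=0xc1, sp=0xb6
body[0] sub  r7, r1, #58 -> r7=0xf9
body[1] mov  r2, #0x16 -> r2=0x16
body[2] mov  r4, #0xe2 -> r4=0xe2
body[3] add  r7, r4, r6 -> r7=0xc8
epilogue: pop r2=0xc1, sp=0xb7
r7 is caller-saved -> body value

REG = 0xc8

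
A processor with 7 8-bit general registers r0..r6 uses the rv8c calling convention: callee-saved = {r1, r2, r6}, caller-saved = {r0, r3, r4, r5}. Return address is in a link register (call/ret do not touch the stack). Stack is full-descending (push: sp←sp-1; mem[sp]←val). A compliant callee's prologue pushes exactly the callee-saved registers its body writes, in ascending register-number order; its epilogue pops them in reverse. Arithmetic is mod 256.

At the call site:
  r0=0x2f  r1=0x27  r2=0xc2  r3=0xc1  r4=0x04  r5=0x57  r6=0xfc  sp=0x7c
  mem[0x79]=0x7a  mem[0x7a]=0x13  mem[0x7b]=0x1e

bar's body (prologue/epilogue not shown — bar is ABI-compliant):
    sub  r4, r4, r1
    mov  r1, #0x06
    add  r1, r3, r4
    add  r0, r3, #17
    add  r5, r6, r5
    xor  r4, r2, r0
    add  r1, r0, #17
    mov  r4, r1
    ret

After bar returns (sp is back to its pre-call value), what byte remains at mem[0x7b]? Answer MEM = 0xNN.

MEM = 0x27

prologue: push r1 -> mem[0x7b]=0x27, sp=0x7b
body[0] sub  r4, r4, r1 -> r4=0xdd
body[1] mov  r1, #0x06 -> r1=0x06
body[2] add  r1, r3, r4 -> r1=0x9e
body[3] add  r0, r3, #17 -> r0=0xd2
body[4] add  r5, r6, r5 -> r5=0x53
body[5] xor  r4, r2, r0 -> r4=0x10
body[6] add  r1, r0, #17 -> r1=0xe3
body[7] mov  r4, r1 -> r4=0xe3
epilogue: pop r1=0x27, sp=0x7c
prologue pushed ['r1'] at ['0x7b']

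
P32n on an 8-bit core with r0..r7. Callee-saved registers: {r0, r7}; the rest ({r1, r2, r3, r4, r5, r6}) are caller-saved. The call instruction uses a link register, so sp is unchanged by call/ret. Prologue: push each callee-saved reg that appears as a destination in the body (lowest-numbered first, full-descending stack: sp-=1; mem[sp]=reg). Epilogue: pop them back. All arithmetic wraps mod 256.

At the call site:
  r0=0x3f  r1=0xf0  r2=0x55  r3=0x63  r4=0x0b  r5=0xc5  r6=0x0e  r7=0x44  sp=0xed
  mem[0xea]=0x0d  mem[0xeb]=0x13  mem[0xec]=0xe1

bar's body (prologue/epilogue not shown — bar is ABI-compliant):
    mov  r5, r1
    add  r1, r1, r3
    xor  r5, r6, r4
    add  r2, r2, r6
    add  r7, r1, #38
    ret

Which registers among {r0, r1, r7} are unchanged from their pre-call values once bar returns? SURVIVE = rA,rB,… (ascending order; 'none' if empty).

SURVIVE = r0,r7

prologue: push r7 -> mem[0xec]=0x44, sp=0xec
body[0] mov  r5, r1 -> r5=0xf0
body[1] add  r1, r1, r3 -> r1=0x53
body[2] xor  r5, r6, r4 -> r5=0x05
body[3] add  r2, r2, r6 -> r2=0x63
body[4] add  r7, r1, #38 -> r7=0x79
epilogue: pop r7=0x44, sp=0xed
r0: callee-saved, written=False
r1: caller-saved, written=True
r7: callee-saved, written=True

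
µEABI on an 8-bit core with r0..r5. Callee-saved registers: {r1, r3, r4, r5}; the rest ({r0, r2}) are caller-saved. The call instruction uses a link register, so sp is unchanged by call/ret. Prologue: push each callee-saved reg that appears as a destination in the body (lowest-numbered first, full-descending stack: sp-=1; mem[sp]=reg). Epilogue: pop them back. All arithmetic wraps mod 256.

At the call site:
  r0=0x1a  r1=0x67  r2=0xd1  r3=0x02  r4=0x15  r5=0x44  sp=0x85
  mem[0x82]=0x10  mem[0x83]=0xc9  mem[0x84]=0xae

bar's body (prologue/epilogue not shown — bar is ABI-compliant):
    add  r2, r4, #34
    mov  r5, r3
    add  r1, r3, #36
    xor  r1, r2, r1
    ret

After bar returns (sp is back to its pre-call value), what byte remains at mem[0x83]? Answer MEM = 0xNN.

MEM = 0x44

prologue: push r1 → mem[0x84]=0x67, sp=0x84
prologue: push r5 → mem[0x83]=0x44, sp=0x83
body[0] add  r2, r4, #34 → r2=0x37
body[1] mov  r5, r3 → r5=0x02
body[2] add  r1, r3, #36 → r1=0x26
body[3] xor  r1, r2, r1 → r1=0x11
epilogue: pop r5=0x44, sp=0x84
epilogue: pop r1=0x67, sp=0x85
prologue pushed ['r1', 'r5'] at ['0x84', '0x83']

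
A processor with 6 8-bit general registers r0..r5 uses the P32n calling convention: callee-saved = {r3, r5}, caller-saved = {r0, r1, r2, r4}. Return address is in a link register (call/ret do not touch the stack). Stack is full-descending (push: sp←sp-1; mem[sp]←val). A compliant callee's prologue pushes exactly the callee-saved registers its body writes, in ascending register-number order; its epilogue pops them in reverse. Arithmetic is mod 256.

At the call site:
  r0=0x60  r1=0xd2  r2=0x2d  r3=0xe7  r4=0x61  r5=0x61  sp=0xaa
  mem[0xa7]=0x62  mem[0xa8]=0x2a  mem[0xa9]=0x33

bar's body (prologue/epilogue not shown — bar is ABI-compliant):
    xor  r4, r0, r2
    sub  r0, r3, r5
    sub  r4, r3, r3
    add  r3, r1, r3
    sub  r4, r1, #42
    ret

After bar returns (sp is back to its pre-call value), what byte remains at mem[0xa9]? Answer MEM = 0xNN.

prologue: push r3 -> mem[0xa9]=0xe7, sp=0xa9
body[0] xor  r4, r0, r2 -> r4=0x4d
body[1] sub  r0, r3, r5 -> r0=0x86
body[2] sub  r4, r3, r3 -> r4=0x00
body[3] add  r3, r1, r3 -> r3=0xb9
body[4] sub  r4, r1, #42 -> r4=0xa8
epilogue: pop r3=0xe7, sp=0xaa
prologue pushed ['r3'] at ['0xa9']

MEM = 0xe7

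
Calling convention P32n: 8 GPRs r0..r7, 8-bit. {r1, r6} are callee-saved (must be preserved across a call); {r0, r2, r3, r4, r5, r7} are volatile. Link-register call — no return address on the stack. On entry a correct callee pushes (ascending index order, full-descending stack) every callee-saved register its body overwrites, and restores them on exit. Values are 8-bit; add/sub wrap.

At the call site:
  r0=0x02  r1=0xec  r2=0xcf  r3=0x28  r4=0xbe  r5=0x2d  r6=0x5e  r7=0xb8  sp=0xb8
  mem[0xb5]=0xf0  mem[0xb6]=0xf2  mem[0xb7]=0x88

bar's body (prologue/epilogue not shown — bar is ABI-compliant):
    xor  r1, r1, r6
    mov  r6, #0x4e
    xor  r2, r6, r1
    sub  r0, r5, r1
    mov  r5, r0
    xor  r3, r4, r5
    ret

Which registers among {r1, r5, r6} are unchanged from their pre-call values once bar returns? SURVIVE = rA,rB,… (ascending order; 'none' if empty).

prologue: push r1 → mem[0xb7]=0xec, sp=0xb7
prologue: push r6 → mem[0xb6]=0x5e, sp=0xb6
body[0] xor  r1, r1, r6 → r1=0xb2
body[1] mov  r6, #0x4e → r6=0x4e
body[2] xor  r2, r6, r1 → r2=0xfc
body[3] sub  r0, r5, r1 → r0=0x7b
body[4] mov  r5, r0 → r5=0x7b
body[5] xor  r3, r4, r5 → r3=0xc5
epilogue: pop r6=0x5e, sp=0xb7
epilogue: pop r1=0xec, sp=0xb8
r1: callee-saved, written=True
r5: caller-saved, written=True
r6: callee-saved, written=True

SURVIVE = r1,r6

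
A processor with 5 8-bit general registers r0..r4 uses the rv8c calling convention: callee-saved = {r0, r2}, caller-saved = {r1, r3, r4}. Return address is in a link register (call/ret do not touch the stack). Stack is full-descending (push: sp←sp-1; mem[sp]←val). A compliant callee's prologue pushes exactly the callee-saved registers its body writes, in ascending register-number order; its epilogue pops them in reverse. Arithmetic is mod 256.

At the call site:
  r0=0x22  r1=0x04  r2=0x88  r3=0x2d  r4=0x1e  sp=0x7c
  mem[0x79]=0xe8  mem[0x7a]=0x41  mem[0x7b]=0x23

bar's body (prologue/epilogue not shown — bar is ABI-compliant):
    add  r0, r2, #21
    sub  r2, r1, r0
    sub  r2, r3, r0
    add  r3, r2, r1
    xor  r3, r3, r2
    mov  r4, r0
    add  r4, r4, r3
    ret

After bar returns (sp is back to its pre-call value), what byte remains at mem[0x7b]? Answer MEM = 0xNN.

MEM = 0x22

prologue: push r0 -> mem[0x7b]=0x22, sp=0x7b
prologue: push r2 -> mem[0x7a]=0x88, sp=0x7a
body[0] add  r0, r2, #21 -> r0=0x9d
body[1] sub  r2, r1, r0 -> r2=0x67
body[2] sub  r2, r3, r0 -> r2=0x90
body[3] add  r3, r2, r1 -> r3=0x94
body[4] xor  r3, r3, r2 -> r3=0x04
body[5] mov  r4, r0 -> r4=0x9d
body[6] add  r4, r4, r3 -> r4=0xa1
epilogue: pop r2=0x88, sp=0x7b
epilogue: pop r0=0x22, sp=0x7c
prologue pushed ['r0', 'r2'] at ['0x7b', '0x7a']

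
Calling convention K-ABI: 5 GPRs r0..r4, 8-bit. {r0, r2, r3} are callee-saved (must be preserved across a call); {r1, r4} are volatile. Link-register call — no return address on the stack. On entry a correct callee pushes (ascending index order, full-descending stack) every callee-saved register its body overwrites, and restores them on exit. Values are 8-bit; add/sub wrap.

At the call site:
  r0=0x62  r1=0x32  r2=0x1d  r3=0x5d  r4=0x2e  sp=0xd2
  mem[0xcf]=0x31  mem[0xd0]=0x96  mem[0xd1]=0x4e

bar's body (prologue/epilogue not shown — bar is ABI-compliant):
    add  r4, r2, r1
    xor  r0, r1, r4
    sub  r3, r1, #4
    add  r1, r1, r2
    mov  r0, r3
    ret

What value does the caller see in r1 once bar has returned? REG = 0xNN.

prologue: push r0 → mem[0xd1]=0x62, sp=0xd1
prologue: push r3 → mem[0xd0]=0x5d, sp=0xd0
body[0] add  r4, r2, r1 → r4=0x4f
body[1] xor  r0, r1, r4 → r0=0x7d
body[2] sub  r3, r1, #4 → r3=0x2e
body[3] add  r1, r1, r2 → r1=0x4f
body[4] mov  r0, r3 → r0=0x2e
epilogue: pop r3=0x5d, sp=0xd1
epilogue: pop r0=0x62, sp=0xd2
r1 is caller-saved → body value

REG = 0x4f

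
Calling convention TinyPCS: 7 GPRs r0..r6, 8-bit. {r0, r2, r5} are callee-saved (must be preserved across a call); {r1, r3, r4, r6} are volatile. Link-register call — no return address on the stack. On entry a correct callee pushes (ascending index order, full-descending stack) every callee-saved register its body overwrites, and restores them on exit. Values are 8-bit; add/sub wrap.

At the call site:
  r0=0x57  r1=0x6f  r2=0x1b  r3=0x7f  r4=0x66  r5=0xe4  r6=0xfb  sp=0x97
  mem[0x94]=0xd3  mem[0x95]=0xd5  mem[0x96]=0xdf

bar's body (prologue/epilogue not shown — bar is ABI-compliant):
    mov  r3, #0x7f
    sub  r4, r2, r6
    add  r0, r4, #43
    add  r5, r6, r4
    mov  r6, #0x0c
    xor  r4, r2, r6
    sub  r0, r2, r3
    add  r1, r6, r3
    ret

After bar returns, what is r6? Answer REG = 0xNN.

prologue: push r0 → mem[0x96]=0x57, sp=0x96
prologue: push r5 → mem[0x95]=0xe4, sp=0x95
body[0] mov  r3, #0x7f → r3=0x7f
body[1] sub  r4, r2, r6 → r4=0x20
body[2] add  r0, r4, #43 → r0=0x4b
body[3] add  r5, r6, r4 → r5=0x1b
body[4] mov  r6, #0x0c → r6=0x0c
body[5] xor  r4, r2, r6 → r4=0x17
body[6] sub  r0, r2, r3 → r0=0x9c
body[7] add  r1, r6, r3 → r1=0x8b
epilogue: pop r5=0xe4, sp=0x96
epilogue: pop r0=0x57, sp=0x97
r6 is caller-saved → body value

REG = 0x0c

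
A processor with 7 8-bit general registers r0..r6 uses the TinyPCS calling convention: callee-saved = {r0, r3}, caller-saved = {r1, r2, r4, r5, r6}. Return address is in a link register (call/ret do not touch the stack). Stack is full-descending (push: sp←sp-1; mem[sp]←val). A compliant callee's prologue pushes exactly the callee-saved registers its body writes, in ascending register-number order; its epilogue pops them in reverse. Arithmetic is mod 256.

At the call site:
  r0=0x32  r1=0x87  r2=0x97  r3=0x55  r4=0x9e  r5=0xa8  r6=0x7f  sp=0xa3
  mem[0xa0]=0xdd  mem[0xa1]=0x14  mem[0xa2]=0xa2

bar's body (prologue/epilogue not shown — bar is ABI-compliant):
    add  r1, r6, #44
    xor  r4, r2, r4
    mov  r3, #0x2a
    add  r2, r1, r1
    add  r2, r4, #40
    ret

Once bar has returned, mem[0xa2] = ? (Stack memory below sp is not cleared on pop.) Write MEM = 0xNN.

MEM = 0x55

prologue: push r3 -> mem[0xa2]=0x55, sp=0xa2
body[0] add  r1, r6, #44 -> r1=0xab
body[1] xor  r4, r2, r4 -> r4=0x09
body[2] mov  r3, #0x2a -> r3=0x2a
body[3] add  r2, r1, r1 -> r2=0x56
body[4] add  r2, r4, #40 -> r2=0x31
epilogue: pop r3=0x55, sp=0xa3
prologue pushed ['r3'] at ['0xa2']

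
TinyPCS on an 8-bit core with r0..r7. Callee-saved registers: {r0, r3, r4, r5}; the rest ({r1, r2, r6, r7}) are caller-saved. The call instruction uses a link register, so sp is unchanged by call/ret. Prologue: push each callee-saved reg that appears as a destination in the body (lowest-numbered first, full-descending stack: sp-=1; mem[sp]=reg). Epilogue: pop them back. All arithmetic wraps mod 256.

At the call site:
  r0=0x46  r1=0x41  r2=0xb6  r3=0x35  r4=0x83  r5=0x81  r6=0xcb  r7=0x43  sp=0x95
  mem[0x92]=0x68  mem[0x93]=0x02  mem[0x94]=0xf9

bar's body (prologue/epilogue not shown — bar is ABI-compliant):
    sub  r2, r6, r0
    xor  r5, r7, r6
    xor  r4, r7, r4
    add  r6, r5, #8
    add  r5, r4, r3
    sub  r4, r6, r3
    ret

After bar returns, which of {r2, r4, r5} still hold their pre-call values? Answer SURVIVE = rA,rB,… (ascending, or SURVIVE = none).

prologue: push r4 → mem[0x94]=0x83, sp=0x94
prologue: push r5 → mem[0x93]=0x81, sp=0x93
body[0] sub  r2, r6, r0 → r2=0x85
body[1] xor  r5, r7, r6 → r5=0x88
body[2] xor  r4, r7, r4 → r4=0xc0
body[3] add  r6, r5, #8 → r6=0x90
body[4] add  r5, r4, r3 → r5=0xf5
body[5] sub  r4, r6, r3 → r4=0x5b
epilogue: pop r5=0x81, sp=0x94
epilogue: pop r4=0x83, sp=0x95
r2: caller-saved, written=True
r4: callee-saved, written=True
r5: callee-saved, written=True

SURVIVE = r4,r5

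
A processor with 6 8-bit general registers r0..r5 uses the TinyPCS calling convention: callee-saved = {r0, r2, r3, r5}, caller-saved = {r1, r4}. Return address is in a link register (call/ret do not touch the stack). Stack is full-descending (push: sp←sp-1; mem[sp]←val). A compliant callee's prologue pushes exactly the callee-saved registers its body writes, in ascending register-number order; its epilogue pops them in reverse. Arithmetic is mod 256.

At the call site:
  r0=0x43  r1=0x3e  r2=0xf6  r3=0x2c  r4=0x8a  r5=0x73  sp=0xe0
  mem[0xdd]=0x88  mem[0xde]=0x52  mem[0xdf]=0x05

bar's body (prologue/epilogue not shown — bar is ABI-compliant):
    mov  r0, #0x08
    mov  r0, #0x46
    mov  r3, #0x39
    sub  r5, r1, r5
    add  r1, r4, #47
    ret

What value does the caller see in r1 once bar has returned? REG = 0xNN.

prologue: push r0 -> mem[0xdf]=0x43, sp=0xdf
prologue: push r3 -> mem[0xde]=0x2c, sp=0xde
prologue: push r5 -> mem[0xdd]=0x73, sp=0xdd
body[0] mov  r0, #0x08 -> r0=0x08
body[1] mov  r0, #0x46 -> r0=0x46
body[2] mov  r3, #0x39 -> r3=0x39
body[3] sub  r5, r1, r5 -> r5=0xcb
body[4] add  r1, r4, #47 -> r1=0xb9
epilogue: pop r5=0x73, sp=0xde
epilogue: pop r3=0x2c, sp=0xdf
epilogue: pop r0=0x43, sp=0xe0
r1 is caller-saved -> body value

REG = 0xb9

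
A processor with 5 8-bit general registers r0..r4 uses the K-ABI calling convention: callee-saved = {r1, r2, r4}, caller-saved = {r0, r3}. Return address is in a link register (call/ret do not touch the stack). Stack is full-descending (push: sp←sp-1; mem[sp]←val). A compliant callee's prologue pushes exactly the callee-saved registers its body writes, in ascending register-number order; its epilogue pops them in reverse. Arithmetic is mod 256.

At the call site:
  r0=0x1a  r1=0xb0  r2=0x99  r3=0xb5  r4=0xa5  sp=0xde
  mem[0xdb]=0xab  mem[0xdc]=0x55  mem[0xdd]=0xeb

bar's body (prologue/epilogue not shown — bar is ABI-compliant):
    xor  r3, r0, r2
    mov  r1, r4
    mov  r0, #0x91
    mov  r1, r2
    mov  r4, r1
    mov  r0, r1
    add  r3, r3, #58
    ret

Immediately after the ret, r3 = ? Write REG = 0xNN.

REG = 0xbd

prologue: push r1 → mem[0xdd]=0xb0, sp=0xdd
prologue: push r4 → mem[0xdc]=0xa5, sp=0xdc
body[0] xor  r3, r0, r2 → r3=0x83
body[1] mov  r1, r4 → r1=0xa5
body[2] mov  r0, #0x91 → r0=0x91
body[3] mov  r1, r2 → r1=0x99
body[4] mov  r4, r1 → r4=0x99
body[5] mov  r0, r1 → r0=0x99
body[6] add  r3, r3, #58 → r3=0xbd
epilogue: pop r4=0xa5, sp=0xdd
epilogue: pop r1=0xb0, sp=0xde
r3 is caller-saved → body value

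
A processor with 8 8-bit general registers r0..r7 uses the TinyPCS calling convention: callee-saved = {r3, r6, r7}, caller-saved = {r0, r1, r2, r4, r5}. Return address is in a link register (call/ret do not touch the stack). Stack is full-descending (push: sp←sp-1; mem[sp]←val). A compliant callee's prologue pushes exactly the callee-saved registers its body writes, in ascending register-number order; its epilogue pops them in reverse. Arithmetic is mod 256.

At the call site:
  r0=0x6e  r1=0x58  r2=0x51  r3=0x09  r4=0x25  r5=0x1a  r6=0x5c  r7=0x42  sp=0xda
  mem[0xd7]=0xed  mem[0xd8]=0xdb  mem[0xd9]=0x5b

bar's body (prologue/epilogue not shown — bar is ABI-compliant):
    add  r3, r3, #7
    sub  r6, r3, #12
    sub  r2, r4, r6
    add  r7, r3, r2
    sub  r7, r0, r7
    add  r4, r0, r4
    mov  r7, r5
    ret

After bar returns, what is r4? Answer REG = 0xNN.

REG = 0x93

prologue: push r3 → mem[0xd9]=0x09, sp=0xd9
prologue: push r6 → mem[0xd8]=0x5c, sp=0xd8
prologue: push r7 → mem[0xd7]=0x42, sp=0xd7
body[0] add  r3, r3, #7 → r3=0x10
body[1] sub  r6, r3, #12 → r6=0x04
body[2] sub  r2, r4, r6 → r2=0x21
body[3] add  r7, r3, r2 → r7=0x31
body[4] sub  r7, r0, r7 → r7=0x3d
body[5] add  r4, r0, r4 → r4=0x93
body[6] mov  r7, r5 → r7=0x1a
epilogue: pop r7=0x42, sp=0xd8
epilogue: pop r6=0x5c, sp=0xd9
epilogue: pop r3=0x09, sp=0xda
r4 is caller-saved → body value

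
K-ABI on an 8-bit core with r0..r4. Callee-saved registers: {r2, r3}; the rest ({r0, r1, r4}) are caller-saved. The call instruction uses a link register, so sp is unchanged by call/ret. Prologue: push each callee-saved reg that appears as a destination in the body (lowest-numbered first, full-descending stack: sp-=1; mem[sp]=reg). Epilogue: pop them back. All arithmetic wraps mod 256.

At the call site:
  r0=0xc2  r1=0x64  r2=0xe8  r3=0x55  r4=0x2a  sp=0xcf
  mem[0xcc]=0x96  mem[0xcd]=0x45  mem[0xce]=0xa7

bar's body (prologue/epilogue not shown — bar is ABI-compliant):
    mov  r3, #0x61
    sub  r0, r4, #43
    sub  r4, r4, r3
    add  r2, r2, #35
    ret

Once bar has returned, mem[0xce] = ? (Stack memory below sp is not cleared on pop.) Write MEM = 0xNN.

MEM = 0xe8

prologue: push r2 → mem[0xce]=0xe8, sp=0xce
prologue: push r3 → mem[0xcd]=0x55, sp=0xcd
body[0] mov  r3, #0x61 → r3=0x61
body[1] sub  r0, r4, #43 → r0=0xff
body[2] sub  r4, r4, r3 → r4=0xc9
body[3] add  r2, r2, #35 → r2=0x0b
epilogue: pop r3=0x55, sp=0xce
epilogue: pop r2=0xe8, sp=0xcf
prologue pushed ['r2', 'r3'] at ['0xce', '0xcd']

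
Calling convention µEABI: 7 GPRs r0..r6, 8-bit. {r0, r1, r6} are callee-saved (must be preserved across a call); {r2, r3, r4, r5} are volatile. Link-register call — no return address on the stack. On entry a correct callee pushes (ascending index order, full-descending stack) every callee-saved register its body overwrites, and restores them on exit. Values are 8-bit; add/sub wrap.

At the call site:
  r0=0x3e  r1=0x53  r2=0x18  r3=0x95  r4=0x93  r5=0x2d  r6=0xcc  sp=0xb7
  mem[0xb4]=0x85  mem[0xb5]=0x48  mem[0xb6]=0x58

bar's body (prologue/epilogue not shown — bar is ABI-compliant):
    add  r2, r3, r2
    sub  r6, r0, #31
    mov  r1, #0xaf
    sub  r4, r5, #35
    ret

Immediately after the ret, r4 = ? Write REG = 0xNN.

prologue: push r1 → mem[0xb6]=0x53, sp=0xb6
prologue: push r6 → mem[0xb5]=0xcc, sp=0xb5
body[0] add  r2, r3, r2 → r2=0xad
body[1] sub  r6, r0, #31 → r6=0x1f
body[2] mov  r1, #0xaf → r1=0xaf
body[3] sub  r4, r5, #35 → r4=0x0a
epilogue: pop r6=0xcc, sp=0xb6
epilogue: pop r1=0x53, sp=0xb7
r4 is caller-saved → body value

REG = 0x0a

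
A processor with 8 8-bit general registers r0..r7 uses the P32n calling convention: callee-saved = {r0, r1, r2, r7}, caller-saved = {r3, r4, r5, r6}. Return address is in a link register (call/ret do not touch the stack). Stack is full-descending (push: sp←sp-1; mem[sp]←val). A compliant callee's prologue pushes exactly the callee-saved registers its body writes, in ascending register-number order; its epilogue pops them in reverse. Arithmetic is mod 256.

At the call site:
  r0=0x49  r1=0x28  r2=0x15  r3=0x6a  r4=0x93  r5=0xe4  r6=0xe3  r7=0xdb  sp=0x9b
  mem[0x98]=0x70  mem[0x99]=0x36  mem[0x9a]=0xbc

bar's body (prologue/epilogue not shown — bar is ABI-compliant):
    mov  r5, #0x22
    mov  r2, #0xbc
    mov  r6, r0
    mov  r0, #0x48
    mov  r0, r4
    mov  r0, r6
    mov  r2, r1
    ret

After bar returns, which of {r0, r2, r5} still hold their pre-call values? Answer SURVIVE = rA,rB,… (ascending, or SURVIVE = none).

SURVIVE = r0,r2

prologue: push r0 -> mem[0x9a]=0x49, sp=0x9a
prologue: push r2 -> mem[0x99]=0x15, sp=0x99
body[0] mov  r5, #0x22 -> r5=0x22
body[1] mov  r2, #0xbc -> r2=0xbc
body[2] mov  r6, r0 -> r6=0x49
body[3] mov  r0, #0x48 -> r0=0x48
body[4] mov  r0, r4 -> r0=0x93
body[5] mov  r0, r6 -> r0=0x49
body[6] mov  r2, r1 -> r2=0x28
epilogue: pop r2=0x15, sp=0x9a
epilogue: pop r0=0x49, sp=0x9b
r0: callee-saved, written=True
r2: callee-saved, written=True
r5: caller-saved, written=True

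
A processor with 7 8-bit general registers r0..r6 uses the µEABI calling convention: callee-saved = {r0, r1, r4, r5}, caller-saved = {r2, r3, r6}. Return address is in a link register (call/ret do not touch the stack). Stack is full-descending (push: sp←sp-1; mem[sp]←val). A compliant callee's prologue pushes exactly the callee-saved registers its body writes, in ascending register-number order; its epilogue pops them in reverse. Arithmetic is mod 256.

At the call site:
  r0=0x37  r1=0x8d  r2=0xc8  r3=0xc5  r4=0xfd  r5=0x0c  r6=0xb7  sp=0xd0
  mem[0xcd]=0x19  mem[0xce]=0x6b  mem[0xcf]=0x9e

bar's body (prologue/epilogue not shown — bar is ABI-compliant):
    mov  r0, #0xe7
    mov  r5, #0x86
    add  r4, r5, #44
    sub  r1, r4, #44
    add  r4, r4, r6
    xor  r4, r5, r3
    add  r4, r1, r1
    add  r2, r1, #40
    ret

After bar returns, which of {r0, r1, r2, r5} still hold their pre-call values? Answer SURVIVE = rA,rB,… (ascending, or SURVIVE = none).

SURVIVE = r0,r1,r5

prologue: push r0 → mem[0xcf]=0x37, sp=0xcf
prologue: push r1 → mem[0xce]=0x8d, sp=0xce
prologue: push r4 → mem[0xcd]=0xfd, sp=0xcd
prologue: push r5 → mem[0xcc]=0x0c, sp=0xcc
body[0] mov  r0, #0xe7 → r0=0xe7
body[1] mov  r5, #0x86 → r5=0x86
body[2] add  r4, r5, #44 → r4=0xb2
body[3] sub  r1, r4, #44 → r1=0x86
body[4] add  r4, r4, r6 → r4=0x69
body[5] xor  r4, r5, r3 → r4=0x43
body[6] add  r4, r1, r1 → r4=0x0c
body[7] add  r2, r1, #40 → r2=0xae
epilogue: pop r5=0x0c, sp=0xcd
epilogue: pop r4=0xfd, sp=0xce
epilogue: pop r1=0x8d, sp=0xcf
epilogue: pop r0=0x37, sp=0xd0
r0: callee-saved, written=True
r1: callee-saved, written=True
r2: caller-saved, written=True
r5: callee-saved, written=True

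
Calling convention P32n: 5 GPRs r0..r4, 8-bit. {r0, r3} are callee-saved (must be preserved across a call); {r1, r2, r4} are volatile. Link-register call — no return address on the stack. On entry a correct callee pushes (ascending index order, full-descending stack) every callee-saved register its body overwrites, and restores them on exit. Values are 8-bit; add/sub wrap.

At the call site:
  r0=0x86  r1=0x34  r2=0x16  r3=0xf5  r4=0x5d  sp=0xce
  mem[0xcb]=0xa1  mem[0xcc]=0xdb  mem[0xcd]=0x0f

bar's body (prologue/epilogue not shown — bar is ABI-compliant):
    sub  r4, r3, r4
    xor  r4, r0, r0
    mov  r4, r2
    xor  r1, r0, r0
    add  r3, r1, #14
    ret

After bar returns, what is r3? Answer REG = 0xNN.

REG = 0xf5

prologue: push r3 -> mem[0xcd]=0xf5, sp=0xcd
body[0] sub  r4, r3, r4 -> r4=0x98
body[1] xor  r4, r0, r0 -> r4=0x00
body[2] mov  r4, r2 -> r4=0x16
body[3] xor  r1, r0, r0 -> r1=0x00
body[4] add  r3, r1, #14 -> r3=0x0e
epilogue: pop r3=0xf5, sp=0xce
r3 is callee-saved -> restored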